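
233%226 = 7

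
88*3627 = 319176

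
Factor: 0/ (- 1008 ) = 0 = 0^1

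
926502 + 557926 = 1484428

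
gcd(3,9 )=3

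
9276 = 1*9276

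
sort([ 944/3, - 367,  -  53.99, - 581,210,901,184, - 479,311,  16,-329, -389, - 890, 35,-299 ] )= [ -890,-581, - 479, - 389, - 367, - 329,- 299, - 53.99,16 , 35,184, 210,311, 944/3,901 ]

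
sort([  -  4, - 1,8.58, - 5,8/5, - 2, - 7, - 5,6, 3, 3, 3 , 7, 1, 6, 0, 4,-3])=[ - 7, - 5,-5,-4,-3,-2,  -  1 , 0,1,8/5,3, 3,3, 4, 6, 6,7,8.58]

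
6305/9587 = 6305/9587 = 0.66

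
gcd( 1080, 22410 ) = 270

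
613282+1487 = 614769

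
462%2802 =462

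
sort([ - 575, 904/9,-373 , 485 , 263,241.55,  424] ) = [ -575, - 373, 904/9, 241.55, 263,424,485] 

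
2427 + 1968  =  4395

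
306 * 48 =14688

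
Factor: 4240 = 2^4*5^1*53^1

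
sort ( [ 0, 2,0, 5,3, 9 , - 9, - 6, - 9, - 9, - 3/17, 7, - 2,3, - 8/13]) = [ - 9 , - 9,  -  9, - 6,-2, - 8/13,- 3/17, 0 , 0, 2, 3, 3, 5,7,9]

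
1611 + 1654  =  3265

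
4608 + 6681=11289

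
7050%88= 10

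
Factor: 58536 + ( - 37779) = 20757 = 3^1*11^1  *17^1*37^1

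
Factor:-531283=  - 37^1*83^1*173^1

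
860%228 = 176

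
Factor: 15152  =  2^4*947^1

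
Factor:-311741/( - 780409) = 7^ ( - 1 )*257^1*1213^1*111487^( - 1)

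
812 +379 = 1191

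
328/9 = 36 + 4/9  =  36.44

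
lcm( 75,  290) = 4350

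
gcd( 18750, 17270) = 10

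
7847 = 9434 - 1587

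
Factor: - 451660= - 2^2*5^1*11^1*2053^1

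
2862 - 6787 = -3925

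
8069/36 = 8069/36= 224.14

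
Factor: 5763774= 2^1*3^1 * 139^1 * 6911^1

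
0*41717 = 0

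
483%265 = 218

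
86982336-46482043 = 40500293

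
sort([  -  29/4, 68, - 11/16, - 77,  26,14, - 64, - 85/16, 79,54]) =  [ - 77, - 64, - 29/4, - 85/16, - 11/16 , 14, 26, 54,  68, 79 ]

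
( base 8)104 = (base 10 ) 68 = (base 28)2c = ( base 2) 1000100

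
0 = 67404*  0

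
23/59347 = 23/59347 = 0.00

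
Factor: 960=2^6*3^1*5^1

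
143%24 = 23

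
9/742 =9/742  =  0.01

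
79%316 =79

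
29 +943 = 972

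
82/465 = 82/465 = 0.18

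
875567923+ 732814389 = 1608382312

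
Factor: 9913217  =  9913217^1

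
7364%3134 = 1096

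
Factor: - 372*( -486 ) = 180792 = 2^3*3^6*31^1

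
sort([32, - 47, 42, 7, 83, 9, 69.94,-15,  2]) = [- 47,-15, 2,7,9,32, 42,69.94, 83]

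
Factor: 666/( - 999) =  - 2/3 = - 2^1 * 3^(  -  1) 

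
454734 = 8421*54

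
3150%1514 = 122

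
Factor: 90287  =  17^1*47^1*113^1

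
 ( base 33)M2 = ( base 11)602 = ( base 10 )728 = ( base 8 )1330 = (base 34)LE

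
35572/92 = 386+15/23 = 386.65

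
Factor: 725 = 5^2 *29^1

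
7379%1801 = 175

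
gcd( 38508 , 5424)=12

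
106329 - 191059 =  - 84730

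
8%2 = 0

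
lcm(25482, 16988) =50964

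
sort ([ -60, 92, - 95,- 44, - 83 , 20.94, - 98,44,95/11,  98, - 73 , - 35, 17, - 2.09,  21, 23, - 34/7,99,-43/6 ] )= [ - 98,-95, - 83, - 73, - 60, - 44, - 35, - 43/6, - 34/7, - 2.09, 95/11, 17 , 20.94,21,23, 44,92,98,99]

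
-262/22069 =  - 262/22069 = - 0.01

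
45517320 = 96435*472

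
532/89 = 5 + 87/89 =5.98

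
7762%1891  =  198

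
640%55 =35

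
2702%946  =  810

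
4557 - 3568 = 989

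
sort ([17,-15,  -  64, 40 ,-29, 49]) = [- 64 , - 29,-15,17, 40, 49 ] 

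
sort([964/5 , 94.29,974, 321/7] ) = [ 321/7,94.29,964/5,974 ] 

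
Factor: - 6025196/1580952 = -2^( - 1) *3^( - 1)*19^( - 1 )*41^1*3467^ (- 1)*36739^1= - 1506299/395238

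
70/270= 7/27 = 0.26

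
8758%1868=1286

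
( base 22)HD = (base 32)C3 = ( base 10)387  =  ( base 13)23a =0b110000011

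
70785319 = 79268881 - 8483562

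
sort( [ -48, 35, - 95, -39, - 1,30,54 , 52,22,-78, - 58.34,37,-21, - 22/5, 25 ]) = [-95,-78, - 58.34, -48, - 39,-21,-22/5,-1, 22,25,30, 35,37,52 , 54 ]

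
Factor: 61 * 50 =2^1*5^2*61^1 = 3050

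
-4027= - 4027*1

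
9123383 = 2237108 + 6886275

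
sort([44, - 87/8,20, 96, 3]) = [-87/8 , 3, 20,44, 96 ] 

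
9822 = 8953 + 869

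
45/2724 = 15/908 = 0.02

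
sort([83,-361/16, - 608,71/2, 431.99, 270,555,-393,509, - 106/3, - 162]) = [ - 608, - 393,-162,  -  106/3,-361/16,71/2,83,270,431.99, 509, 555 ]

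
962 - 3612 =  - 2650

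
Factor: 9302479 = 881^1*10559^1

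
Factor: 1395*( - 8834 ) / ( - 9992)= 2^( - 2)*3^2*5^1 *7^1*31^1*631^1*1249^ ( - 1) = 6161715/4996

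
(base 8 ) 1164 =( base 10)628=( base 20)1b8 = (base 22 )16C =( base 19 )1E1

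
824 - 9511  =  -8687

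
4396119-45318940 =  - 40922821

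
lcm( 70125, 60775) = 911625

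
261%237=24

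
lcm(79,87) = 6873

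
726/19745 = 66/1795= 0.04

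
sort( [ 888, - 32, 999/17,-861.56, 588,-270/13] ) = [ - 861.56, - 32, - 270/13, 999/17,  588, 888]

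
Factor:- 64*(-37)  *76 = 179968  =  2^8 *19^1* 37^1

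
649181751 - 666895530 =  - 17713779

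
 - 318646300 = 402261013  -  720907313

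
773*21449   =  16580077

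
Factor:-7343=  - 7^1*1049^1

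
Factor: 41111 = 7^2*839^1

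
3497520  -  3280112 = 217408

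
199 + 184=383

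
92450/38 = 46225/19  =  2432.89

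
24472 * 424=10376128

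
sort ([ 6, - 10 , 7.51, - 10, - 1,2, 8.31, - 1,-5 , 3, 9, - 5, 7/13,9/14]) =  [-10, - 10 , - 5, - 5,  -  1, - 1, 7/13,9/14,2, 3,6, 7.51 , 8.31, 9] 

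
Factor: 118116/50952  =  51/22 = 2^(-1 )*3^1*11^(-1 ) * 17^1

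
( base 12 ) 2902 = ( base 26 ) 70M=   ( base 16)1292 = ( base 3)20112002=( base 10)4754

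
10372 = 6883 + 3489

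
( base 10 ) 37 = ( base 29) 18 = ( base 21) 1G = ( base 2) 100101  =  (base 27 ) 1a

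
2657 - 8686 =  - 6029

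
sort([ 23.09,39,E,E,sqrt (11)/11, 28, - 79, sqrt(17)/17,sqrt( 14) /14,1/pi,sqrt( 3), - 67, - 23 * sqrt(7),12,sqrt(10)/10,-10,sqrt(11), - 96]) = [ - 96, - 79, - 67, - 23*sqrt( 7) , - 10, sqrt( 17 ) /17,sqrt( 14)/14 , sqrt( 11)/11 , sqrt( 10 ) /10, 1/pi,sqrt( 3),E,E, sqrt( 11),12, 23.09, 28 , 39]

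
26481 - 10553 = 15928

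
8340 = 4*2085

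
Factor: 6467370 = 2^1*3^1 * 5^1*7^1 *13^1*23^1*103^1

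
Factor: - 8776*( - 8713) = 2^3*1097^1 * 8713^1= 76465288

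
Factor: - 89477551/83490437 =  - 23^( - 1)*3767^1*23753^1*3630019^ ( - 1)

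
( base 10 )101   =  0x65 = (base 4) 1211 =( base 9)122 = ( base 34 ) 2X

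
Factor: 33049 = 33049^1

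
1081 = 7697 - 6616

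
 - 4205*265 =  - 1114325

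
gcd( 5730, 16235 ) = 955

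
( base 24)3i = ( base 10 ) 90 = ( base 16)5A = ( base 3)10100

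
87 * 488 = 42456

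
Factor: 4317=3^1*1439^1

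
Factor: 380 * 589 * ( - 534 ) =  - 119519880= - 2^3*3^1*5^1*19^2*31^1*89^1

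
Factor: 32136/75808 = 2^(  -  2 )*3^1 * 13^1*23^( - 1) = 39/92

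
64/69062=32/34531 = 0.00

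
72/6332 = 18/1583 = 0.01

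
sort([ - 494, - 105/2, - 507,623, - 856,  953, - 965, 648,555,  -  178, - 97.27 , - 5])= [-965 , - 856, -507, - 494, - 178, -97.27, - 105/2,-5,555, 623, 648,953]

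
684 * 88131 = 60281604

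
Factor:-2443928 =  - 2^3 * 41^1*7451^1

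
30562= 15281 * 2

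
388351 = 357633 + 30718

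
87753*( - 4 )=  - 351012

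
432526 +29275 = 461801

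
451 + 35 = 486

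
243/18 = 27/2 = 13.50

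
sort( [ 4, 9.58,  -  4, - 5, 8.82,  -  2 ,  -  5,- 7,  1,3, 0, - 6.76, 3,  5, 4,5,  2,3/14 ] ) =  [-7, - 6.76,-5, - 5, - 4, - 2, 0,3/14 , 1 , 2,3, 3,4, 4,  5, 5, 8.82, 9.58 ] 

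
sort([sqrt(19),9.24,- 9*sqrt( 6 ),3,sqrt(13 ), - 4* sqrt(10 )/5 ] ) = [ - 9*sqrt(6),-4*sqrt ( 10 )/5,3,sqrt (13 ),sqrt(19 ),9.24 ]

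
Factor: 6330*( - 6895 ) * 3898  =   - 170129574300 = - 2^2 *3^1 * 5^2*7^1 *197^1*211^1*1949^1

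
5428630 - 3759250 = 1669380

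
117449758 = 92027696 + 25422062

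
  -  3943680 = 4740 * ( - 832) 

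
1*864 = 864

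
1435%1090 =345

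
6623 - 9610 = - 2987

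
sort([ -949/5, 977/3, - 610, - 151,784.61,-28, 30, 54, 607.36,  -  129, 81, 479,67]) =[-610, - 949/5,-151, - 129, - 28,  30, 54, 67, 81, 977/3,479, 607.36, 784.61]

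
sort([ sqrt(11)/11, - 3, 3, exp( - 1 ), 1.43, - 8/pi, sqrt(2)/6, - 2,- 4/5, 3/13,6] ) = [ - 3,-8/pi, - 2, - 4/5, 3/13,sqrt(2 ) /6 , sqrt( 11)/11,exp ( - 1), 1.43, 3,6 ]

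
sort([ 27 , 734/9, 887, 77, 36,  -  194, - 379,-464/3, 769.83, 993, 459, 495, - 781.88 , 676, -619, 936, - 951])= [  -  951, - 781.88, - 619, - 379, - 194, - 464/3, 27,  36, 77 , 734/9,459,495,676, 769.83, 887 , 936,993]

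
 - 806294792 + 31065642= -775229150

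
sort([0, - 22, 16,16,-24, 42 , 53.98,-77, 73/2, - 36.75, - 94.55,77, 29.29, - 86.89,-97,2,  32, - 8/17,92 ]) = [ - 97 ,-94.55,- 86.89, -77 , - 36.75 ,  -  24, - 22 , - 8/17,0 , 2,  16,16,29.29, 32, 73/2,42,53.98, 77,92] 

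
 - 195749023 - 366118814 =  -561867837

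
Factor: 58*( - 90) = -5220 = -2^2*3^2*5^1*29^1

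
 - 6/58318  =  - 3/29159 = - 0.00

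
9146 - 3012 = 6134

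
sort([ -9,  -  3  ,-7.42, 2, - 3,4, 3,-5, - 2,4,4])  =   [ - 9, -7.42, - 5, - 3, - 3,-2, 2, 3 , 4, 4,4 ]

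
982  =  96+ 886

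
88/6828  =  22/1707 = 0.01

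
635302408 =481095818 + 154206590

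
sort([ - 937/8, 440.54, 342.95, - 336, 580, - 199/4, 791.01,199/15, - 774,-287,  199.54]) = [ - 774, - 336, - 287, - 937/8,-199/4,199/15, 199.54, 342.95,  440.54,580, 791.01 ]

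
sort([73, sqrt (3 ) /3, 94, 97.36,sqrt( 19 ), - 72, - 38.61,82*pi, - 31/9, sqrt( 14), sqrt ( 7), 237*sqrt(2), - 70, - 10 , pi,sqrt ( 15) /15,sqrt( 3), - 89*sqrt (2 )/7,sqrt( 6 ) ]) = [-72, - 70, - 38.61, - 89*sqrt (2 ) /7, - 10,-31/9, sqrt(15)/15, sqrt ( 3 ) /3,sqrt(3),sqrt(6 ),sqrt( 7 ),pi, sqrt( 14 ),sqrt (19), 73, 94, 97.36, 82  *  pi,237 * sqrt( 2 )]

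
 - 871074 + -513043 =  - 1384117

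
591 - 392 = 199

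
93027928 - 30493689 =62534239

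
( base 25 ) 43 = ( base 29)3G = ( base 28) 3j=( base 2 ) 1100111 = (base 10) 103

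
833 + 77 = 910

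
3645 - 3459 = 186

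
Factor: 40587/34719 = 71^ ( - 1 )*83^1 = 83/71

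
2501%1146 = 209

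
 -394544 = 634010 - 1028554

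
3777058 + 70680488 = 74457546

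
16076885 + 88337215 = 104414100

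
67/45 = 67/45 =1.49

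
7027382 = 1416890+5610492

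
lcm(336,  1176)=2352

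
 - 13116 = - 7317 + - 5799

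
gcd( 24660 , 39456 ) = 4932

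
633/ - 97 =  - 633/97 = - 6.53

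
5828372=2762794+3065578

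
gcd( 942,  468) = 6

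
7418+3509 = 10927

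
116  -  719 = - 603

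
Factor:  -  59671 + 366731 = 2^2*5^1 * 13^1 * 1181^1=307060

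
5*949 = 4745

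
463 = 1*463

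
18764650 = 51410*365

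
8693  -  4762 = 3931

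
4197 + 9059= 13256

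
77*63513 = 4890501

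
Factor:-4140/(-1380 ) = 3^1 = 3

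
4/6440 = 1/1610  =  0.00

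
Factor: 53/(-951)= - 3^(-1)*53^1*317^( - 1 ) 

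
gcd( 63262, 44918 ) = 2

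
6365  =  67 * 95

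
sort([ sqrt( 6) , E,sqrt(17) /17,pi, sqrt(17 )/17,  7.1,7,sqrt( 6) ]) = [ sqrt( 17)/17,sqrt (17 )/17,sqrt( 6),sqrt( 6),E,pi, 7,7.1 ]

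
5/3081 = 5/3081 =0.00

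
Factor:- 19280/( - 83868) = 2^2*3^( - 1)* 5^1*29^( - 1) = 20/87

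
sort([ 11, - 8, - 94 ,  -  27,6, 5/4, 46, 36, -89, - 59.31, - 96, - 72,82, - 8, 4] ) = [- 96, -94,- 89,- 72, - 59.31, - 27, - 8, - 8 , 5/4,4, 6, 11, 36 , 46, 82 ]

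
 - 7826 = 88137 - 95963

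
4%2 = 0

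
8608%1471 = 1253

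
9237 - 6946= 2291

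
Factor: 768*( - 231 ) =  - 177408 = - 2^8 *3^2 * 7^1*11^1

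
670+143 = 813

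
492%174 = 144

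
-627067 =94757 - 721824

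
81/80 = 1 + 1/80 = 1.01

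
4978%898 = 488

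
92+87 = 179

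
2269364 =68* 33373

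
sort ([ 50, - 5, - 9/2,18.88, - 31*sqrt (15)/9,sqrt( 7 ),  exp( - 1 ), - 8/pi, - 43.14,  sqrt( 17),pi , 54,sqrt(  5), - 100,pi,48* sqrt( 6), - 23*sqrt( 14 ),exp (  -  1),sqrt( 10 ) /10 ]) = [ - 100, - 23*sqrt (14), - 43.14, - 31*sqrt (15 ) /9, - 5, - 9/2, - 8/pi,sqrt (10)/10,  exp( - 1 ),exp (  -  1 ),sqrt( 5 ), sqrt( 7),pi , pi,  sqrt(17 ), 18.88,50,54,48*sqrt ( 6 ) ]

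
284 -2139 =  - 1855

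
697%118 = 107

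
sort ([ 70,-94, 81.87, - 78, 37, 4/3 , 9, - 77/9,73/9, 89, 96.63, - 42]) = [ - 94, - 78, - 42 , - 77/9 , 4/3, 73/9, 9,37,70,81.87,89,96.63 ] 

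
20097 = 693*29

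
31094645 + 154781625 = 185876270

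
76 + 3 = 79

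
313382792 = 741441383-428058591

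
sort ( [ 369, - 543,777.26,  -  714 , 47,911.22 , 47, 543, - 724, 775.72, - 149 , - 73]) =[ - 724, - 714, - 543, - 149 ,-73 , 47, 47 , 369,543, 775.72, 777.26,911.22]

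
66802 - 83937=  - 17135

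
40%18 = 4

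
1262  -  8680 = -7418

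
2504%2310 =194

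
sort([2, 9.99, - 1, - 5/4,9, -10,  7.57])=[ - 10,-5/4, - 1, 2, 7.57,9  ,  9.99 ] 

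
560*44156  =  24727360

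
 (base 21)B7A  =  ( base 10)5008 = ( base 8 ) 11620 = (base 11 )3843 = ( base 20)ca8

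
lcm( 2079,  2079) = 2079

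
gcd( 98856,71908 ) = 4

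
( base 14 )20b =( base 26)fd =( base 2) 110010011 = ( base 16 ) 193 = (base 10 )403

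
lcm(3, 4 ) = 12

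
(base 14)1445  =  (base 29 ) 47m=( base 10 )3589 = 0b111000000101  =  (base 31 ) 3mo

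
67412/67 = 67412/67 = 1006.15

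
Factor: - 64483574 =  - 2^1*43^1*749809^1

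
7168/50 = 3584/25 = 143.36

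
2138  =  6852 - 4714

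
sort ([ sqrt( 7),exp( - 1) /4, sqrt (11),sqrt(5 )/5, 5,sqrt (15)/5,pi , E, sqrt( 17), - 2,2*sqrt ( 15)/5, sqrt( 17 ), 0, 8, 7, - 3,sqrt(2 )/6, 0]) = [ - 3,-2, 0, 0, exp( - 1)/4,sqrt(2 ) /6 , sqrt( 5)/5,sqrt(  15 )/5, 2*sqrt ( 15 ) /5,sqrt ( 7),E,pi, sqrt( 11), sqrt( 17),sqrt( 17) , 5,7,  8 ] 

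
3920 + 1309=5229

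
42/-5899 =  - 1+5857/5899 = - 0.01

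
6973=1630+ 5343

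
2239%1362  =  877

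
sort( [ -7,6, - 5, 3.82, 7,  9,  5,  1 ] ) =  [ - 7, - 5,  1,3.82, 5, 6,7, 9 ] 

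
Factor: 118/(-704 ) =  - 59/352 = -2^ ( - 5)*11^( - 1 )*59^1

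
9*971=8739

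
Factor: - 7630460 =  - 2^2*5^1*381523^1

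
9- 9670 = - 9661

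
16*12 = 192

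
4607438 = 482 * 9559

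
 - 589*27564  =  -16235196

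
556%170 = 46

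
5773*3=17319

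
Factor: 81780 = 2^2*3^1*5^1 * 29^1*47^1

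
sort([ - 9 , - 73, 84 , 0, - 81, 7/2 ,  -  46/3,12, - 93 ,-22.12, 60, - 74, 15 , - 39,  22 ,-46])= [ - 93,-81, - 74, - 73, - 46 , -39 ,-22.12, - 46/3, - 9, 0,7/2 , 12, 15,22,60,84 ]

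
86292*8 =690336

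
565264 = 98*5768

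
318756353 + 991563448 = 1310319801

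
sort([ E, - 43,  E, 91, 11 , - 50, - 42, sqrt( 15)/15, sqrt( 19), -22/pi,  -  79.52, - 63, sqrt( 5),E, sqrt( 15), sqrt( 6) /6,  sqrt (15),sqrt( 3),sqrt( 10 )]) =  [ - 79.52, - 63, - 50, - 43, - 42, - 22/pi, sqrt (15 ) /15, sqrt( 6 )/6,  sqrt( 3), sqrt( 5 ), E, E,E, sqrt( 10), sqrt( 15),sqrt( 15) , sqrt( 19), 11,91]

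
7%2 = 1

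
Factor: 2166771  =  3^1*722257^1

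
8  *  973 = 7784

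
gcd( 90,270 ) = 90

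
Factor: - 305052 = -2^2*3^1*11^1*2311^1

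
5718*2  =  11436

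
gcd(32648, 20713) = 77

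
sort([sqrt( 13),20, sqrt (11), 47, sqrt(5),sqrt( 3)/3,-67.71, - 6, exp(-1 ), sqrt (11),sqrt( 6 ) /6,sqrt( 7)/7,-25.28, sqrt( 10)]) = [ - 67.71, - 25.28,-6,exp( - 1 )  ,  sqrt(7 )/7, sqrt( 6)/6, sqrt( 3 )/3, sqrt (5),sqrt(10 ),sqrt( 11), sqrt( 11), sqrt(13) , 20, 47] 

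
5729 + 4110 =9839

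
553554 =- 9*(-61506 )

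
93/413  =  93/413 = 0.23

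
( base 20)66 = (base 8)176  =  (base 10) 126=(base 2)1111110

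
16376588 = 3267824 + 13108764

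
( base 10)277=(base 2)100010101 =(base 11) 232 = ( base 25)B2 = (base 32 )8l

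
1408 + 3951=5359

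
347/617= 347/617 = 0.56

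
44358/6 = 7393=7393.00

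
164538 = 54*3047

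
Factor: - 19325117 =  - 7^1 * 163^1 * 16937^1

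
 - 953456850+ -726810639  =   - 1680267489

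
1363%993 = 370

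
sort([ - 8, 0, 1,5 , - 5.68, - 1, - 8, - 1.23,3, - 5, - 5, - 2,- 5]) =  [ - 8, - 8 , - 5.68, - 5,- 5, - 5, - 2, - 1.23 ,-1, 0, 1, 3, 5]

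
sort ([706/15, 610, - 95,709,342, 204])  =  [-95,706/15,204, 342, 610,709]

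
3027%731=103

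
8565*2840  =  24324600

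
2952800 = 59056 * 50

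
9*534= 4806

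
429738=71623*6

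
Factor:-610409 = -610409^1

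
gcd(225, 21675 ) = 75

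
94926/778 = 47463/389 = 122.01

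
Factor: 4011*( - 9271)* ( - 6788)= 2^2*3^1*7^1*73^1*127^1*191^1*1697^1= 252418439028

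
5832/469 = 12 + 204/469 = 12.43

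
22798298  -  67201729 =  - 44403431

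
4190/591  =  7 + 53/591 = 7.09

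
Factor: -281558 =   -  2^1*140779^1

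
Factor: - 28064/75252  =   - 2^3*3^(-1)*877^1 * 6271^( - 1)=-  7016/18813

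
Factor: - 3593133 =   -  3^3*73^1*1823^1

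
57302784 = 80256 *714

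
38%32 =6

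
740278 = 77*9614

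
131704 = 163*808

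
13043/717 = 13043/717  =  18.19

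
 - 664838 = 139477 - 804315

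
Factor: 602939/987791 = 7^( - 2 )*17^1 * 19^( - 1)*29^1*1061^( - 1 )*1223^1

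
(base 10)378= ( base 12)276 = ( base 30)ci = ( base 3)112000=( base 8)572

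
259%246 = 13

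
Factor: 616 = 2^3*7^1 * 11^1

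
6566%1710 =1436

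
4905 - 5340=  - 435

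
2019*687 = 1387053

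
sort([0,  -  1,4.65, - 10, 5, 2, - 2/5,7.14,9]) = [ - 10,  -  1,-2/5 , 0,2,4.65,5,7.14,  9]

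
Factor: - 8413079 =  - 17^2 * 43^1* 677^1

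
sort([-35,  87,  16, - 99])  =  [ - 99, - 35,16,87] 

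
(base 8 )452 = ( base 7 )604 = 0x12A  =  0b100101010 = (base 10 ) 298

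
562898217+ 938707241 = 1501605458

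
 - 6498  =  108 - 6606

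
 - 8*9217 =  - 73736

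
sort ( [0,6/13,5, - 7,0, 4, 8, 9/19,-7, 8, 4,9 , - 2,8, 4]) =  [ - 7, - 7,-2,0,  0 , 6/13, 9/19, 4,4, 4,5,8, 8,8,9]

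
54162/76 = 712+ 25/38 = 712.66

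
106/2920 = 53/1460= 0.04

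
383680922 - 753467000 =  - 369786078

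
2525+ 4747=7272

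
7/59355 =7/59355 = 0.00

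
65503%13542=11335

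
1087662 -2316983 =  - 1229321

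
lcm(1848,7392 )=7392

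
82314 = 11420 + 70894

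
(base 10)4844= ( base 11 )3704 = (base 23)93E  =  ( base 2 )1001011101100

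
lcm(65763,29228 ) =263052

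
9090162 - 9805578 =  - 715416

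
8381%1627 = 246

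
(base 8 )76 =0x3E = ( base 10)62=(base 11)57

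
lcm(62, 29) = 1798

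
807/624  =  1  +  61/208 = 1.29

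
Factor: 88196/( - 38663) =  - 2^2*17^1*23^(-1)*41^( - 2)*1297^1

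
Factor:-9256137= - 3^1  *11^2*43^1*593^1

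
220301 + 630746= 851047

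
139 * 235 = 32665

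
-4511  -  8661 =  - 13172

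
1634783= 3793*431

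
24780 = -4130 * ( - 6)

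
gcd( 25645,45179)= 1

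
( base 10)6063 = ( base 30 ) 6M3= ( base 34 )58b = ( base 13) 29b5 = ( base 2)1011110101111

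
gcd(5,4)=1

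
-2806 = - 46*61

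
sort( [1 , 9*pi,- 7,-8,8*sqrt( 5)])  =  [ -8, - 7,1,8*sqrt( 5),9*pi ]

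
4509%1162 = 1023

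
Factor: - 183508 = - 2^2*13^1*3529^1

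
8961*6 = 53766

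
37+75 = 112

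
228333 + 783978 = 1012311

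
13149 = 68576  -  55427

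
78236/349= 78236/349 = 224.17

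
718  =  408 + 310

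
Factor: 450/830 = 45/83 = 3^2*5^1*83^( - 1 ) 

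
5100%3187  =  1913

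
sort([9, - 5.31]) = [-5.31,9]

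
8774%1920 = 1094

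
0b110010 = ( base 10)50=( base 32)1I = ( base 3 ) 1212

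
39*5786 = 225654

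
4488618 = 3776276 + 712342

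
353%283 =70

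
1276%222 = 166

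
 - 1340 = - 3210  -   - 1870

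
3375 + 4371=7746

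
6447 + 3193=9640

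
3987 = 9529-5542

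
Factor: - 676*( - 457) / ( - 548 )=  - 13^2*137^( - 1 )*457^1 = - 77233/137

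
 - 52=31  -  83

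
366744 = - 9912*( - 37)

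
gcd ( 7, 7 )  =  7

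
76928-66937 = 9991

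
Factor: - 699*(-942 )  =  658458  =  2^1*3^2  *  157^1*233^1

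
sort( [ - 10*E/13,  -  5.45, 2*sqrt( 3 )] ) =[ - 5.45, - 10*E/13 , 2*sqrt( 3)]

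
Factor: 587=587^1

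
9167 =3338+5829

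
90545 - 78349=12196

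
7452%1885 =1797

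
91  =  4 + 87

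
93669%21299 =8473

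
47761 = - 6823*(-7 ) 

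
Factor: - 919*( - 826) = 759094 = 2^1*7^1*59^1 * 919^1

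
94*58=5452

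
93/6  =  31/2=15.50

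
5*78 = 390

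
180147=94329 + 85818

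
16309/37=16309/37= 440.78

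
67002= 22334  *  3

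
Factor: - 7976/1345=-2^3*5^ ( - 1)*269^( - 1 )*997^1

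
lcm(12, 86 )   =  516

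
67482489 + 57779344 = 125261833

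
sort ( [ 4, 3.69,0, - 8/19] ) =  [ - 8/19,  0 , 3.69,  4]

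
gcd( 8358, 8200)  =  2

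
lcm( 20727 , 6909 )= 20727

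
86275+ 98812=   185087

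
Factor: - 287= - 7^1*41^1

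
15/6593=15/6593  =  0.00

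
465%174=117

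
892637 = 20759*43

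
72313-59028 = 13285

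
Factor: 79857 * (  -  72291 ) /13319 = -3^3*467^1 *701^(  -  1 )*24097^1 = - 303839073/701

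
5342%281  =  3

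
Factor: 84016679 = 84016679^1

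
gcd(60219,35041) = 1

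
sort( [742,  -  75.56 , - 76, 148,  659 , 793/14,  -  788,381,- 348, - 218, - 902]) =[-902, - 788 , - 348 , -218,- 76, - 75.56, 793/14, 148, 381,659,742 ] 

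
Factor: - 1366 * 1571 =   -  2^1*683^1*1571^1  =  - 2145986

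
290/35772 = 145/17886 =0.01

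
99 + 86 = 185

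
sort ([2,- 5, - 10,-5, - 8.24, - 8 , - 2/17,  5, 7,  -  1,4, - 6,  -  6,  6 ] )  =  [ - 10 , - 8.24, - 8, - 6, - 6, - 5, - 5, - 1, - 2/17,2,4,5,6, 7] 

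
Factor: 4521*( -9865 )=-44599665 = - 3^1*5^1*11^1*137^1*1973^1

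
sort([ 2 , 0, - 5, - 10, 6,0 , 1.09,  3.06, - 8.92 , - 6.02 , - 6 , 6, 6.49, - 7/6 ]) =[ - 10, - 8.92 , - 6.02, - 6 , - 5, - 7/6, 0, 0,  1.09,2, 3.06, 6,6,6.49 ]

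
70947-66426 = 4521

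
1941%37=17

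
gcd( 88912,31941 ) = 1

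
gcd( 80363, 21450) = 1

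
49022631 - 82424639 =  - 33402008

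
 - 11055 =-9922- 1133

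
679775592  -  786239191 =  - 106463599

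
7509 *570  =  4280130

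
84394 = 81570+2824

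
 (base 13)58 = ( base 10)73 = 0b1001001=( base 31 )2b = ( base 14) 53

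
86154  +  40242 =126396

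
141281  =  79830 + 61451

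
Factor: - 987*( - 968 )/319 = 2^3*3^1 *7^1*11^1*29^( - 1)*47^1 = 86856/29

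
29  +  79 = 108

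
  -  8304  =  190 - 8494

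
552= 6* 92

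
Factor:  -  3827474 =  - 2^1*7^1*19^1*14389^1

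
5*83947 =419735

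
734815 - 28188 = 706627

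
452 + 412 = 864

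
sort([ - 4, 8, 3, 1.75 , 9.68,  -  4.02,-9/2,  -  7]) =[ - 7, - 9/2 ,-4.02,-4, 1.75,  3, 8, 9.68 ] 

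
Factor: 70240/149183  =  2^5 * 5^1* 439^1*149183^( - 1 )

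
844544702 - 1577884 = 842966818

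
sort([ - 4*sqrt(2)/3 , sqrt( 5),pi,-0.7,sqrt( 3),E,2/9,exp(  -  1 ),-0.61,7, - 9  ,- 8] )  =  [-9,  -  8,-4*sqrt (2)/3, - 0.7,-0.61,2/9,exp(-1),sqrt( 3), sqrt(5 ), E,pi, 7]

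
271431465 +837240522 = 1108671987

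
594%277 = 40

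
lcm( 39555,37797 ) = 1700865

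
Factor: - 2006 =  - 2^1 *17^1*59^1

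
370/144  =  185/72= 2.57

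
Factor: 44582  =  2^1 * 22291^1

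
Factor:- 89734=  - 2^1*44867^1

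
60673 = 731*83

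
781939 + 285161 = 1067100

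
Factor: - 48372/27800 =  - 87/50 = - 2^ ( - 1 )*3^1*5^( - 2)*29^1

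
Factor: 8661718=2^1*13^1 * 79^1*4217^1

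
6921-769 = 6152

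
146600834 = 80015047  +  66585787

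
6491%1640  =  1571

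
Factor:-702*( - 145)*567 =2^1*3^7*5^1*7^1*13^1*29^1 = 57714930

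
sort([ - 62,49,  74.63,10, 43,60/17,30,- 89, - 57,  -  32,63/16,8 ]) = [ - 89, - 62, - 57, - 32, 60/17,63/16,8,  10, 30, 43,49,74.63]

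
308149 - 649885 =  - 341736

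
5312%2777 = 2535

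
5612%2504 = 604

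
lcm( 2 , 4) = 4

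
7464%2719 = 2026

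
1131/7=161 + 4/7 = 161.57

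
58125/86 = 675 + 75/86 = 675.87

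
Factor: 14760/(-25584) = -15/26= - 2^( - 1 )*3^1*5^1  *13^(-1)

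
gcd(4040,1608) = 8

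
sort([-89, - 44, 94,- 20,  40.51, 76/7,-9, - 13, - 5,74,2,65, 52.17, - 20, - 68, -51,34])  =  [ - 89, - 68 , - 51, - 44,-20, - 20, - 13, -9,  -  5,2,76/7, 34,40.51,52.17,  65, 74,94] 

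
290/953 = 290/953 =0.30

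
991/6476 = 991/6476 = 0.15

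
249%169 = 80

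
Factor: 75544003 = 113^1*668531^1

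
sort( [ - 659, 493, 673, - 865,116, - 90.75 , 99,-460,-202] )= [  -  865,- 659, - 460, - 202,-90.75,99,116,493, 673] 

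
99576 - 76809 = 22767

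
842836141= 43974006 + 798862135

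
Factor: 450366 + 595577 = 29^1*36067^1 = 1045943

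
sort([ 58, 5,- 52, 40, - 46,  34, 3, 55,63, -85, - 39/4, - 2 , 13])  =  [ - 85, -52,  -  46, - 39/4, - 2, 3,  5, 13,34 , 40,  55, 58,  63 ] 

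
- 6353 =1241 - 7594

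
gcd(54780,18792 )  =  12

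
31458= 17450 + 14008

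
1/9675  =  1/9675=0.00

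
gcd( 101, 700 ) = 1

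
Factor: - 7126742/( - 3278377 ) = 2^1*7^1*67^( - 1 )*167^(-1)*293^( - 1 )*509053^1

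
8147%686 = 601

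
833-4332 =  - 3499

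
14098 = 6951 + 7147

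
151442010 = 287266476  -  135824466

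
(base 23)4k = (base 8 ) 160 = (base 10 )112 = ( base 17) 6A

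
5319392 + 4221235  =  9540627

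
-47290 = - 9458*5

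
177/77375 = 177/77375 = 0.00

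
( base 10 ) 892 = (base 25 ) 1ah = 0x37C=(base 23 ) 1FI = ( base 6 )4044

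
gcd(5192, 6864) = 88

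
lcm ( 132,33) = 132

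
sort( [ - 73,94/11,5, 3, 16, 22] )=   [ -73,3,5,94/11,16, 22] 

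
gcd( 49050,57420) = 90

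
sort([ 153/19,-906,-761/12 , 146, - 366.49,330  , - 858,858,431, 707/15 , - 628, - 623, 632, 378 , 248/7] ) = [-906, - 858,-628, - 623, - 366.49,  -  761/12, 153/19,248/7,  707/15,146, 330, 378,431,  632,858]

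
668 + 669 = 1337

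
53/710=53/710  =  0.07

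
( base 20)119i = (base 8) 20626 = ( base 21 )JA9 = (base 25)DIN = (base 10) 8598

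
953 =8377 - 7424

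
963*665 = 640395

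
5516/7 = 788 = 788.00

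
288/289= 288/289 =1.00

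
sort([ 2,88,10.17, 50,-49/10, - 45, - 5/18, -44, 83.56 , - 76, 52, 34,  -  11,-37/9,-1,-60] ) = [-76,-60,-45,-44,  -  11, - 49/10, - 37/9, - 1,  -  5/18, 2,  10.17, 34,50, 52 , 83.56,88] 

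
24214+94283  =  118497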